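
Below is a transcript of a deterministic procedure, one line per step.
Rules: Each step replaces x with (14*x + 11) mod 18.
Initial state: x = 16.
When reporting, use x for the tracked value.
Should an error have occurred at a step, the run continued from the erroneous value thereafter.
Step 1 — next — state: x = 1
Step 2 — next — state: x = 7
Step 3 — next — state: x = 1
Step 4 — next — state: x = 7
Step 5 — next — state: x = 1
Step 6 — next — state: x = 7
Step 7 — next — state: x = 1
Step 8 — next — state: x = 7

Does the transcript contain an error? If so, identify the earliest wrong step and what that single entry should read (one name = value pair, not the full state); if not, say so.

Step 1: x = (14*16 + 11) mod 18 = 1 — no discrepancy.
Step 2: x = (14*1 + 11) mod 18 = 7 — exactly as logged.
Step 3: x = (14*7 + 11) mod 18 = 1 — same as recorded.
Step 4: x = (14*1 + 11) mod 18 = 7 — no discrepancy.
Step 5: x = (14*7 + 11) mod 18 = 1 — in agreement.
Step 6: x = (14*1 + 11) mod 18 = 7 — no discrepancy.
Step 7: x = (14*7 + 11) mod 18 = 1 — verified.
Step 8: x = (14*1 + 11) mod 18 = 7 — exactly as logged.
All steps check out; nothing to correct.

no error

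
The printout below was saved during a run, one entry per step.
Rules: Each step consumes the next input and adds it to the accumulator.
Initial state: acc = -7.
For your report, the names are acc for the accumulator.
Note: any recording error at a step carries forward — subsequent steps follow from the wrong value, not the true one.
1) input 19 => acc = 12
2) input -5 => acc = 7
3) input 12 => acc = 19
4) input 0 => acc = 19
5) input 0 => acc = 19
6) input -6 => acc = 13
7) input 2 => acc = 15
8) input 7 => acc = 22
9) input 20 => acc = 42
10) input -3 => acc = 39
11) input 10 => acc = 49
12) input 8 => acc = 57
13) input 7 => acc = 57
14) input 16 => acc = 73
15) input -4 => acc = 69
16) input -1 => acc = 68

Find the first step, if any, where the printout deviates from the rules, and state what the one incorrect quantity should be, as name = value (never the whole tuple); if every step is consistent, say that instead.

step 13, acc = 64

Recomputing the run from the initial state:
step 1: acc = 12
step 2: acc = 7
step 3: acc = 19
step 4: acc = 19
step 5: acc = 19
step 6: acc = 13
step 7: acc = 15
step 8: acc = 22
step 9: acc = 42
step 10: acc = 39
step 11: acc = 49
step 12: acc = 57
step 13: acc = 64
step 14: acc = 80
step 15: acc = 76
step 16: acc = 75
The first disagreement with the printout is at step 13, where the value should be acc = 64.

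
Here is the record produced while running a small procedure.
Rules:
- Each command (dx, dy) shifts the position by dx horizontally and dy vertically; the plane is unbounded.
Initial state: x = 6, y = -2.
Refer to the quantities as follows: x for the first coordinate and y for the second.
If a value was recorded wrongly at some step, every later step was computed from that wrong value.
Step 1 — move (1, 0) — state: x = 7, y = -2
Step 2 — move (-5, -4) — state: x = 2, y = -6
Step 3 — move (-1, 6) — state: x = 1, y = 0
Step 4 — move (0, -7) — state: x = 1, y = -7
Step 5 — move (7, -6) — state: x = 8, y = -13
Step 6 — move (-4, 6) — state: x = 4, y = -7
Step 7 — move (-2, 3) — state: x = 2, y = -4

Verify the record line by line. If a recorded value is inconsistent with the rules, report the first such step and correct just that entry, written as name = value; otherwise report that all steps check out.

no error

Step 1: x = 6 + (1) = 7, y = -2 + (0) = -2 — confirmed correct.
Step 2: x = 7 + (-5) = 2, y = -2 + (-4) = -6 — consistent with the record.
Step 3: x = 2 + (-1) = 1, y = -6 + (6) = 0 — agrees with the record.
Step 4: x = 1 + (0) = 1, y = 0 + (-7) = -7 — verified.
Step 5: x = 1 + (7) = 8, y = -7 + (-6) = -13 — no discrepancy.
Step 6: x = 8 + (-4) = 4, y = -13 + (6) = -7 — in agreement.
Step 7: x = 4 + (-2) = 2, y = -7 + (3) = -4 — no discrepancy.
All entries verified; no error found.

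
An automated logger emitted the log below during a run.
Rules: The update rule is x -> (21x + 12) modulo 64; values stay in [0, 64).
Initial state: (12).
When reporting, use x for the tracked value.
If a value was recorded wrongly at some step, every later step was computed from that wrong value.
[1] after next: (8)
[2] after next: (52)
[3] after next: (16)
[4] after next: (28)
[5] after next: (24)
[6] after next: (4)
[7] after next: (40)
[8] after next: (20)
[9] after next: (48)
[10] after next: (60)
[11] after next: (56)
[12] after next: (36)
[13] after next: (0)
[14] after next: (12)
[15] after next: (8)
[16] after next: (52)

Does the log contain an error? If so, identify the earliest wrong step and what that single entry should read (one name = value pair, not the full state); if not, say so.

Recomputing the run from the initial state:
step 1: x = 8
step 2: x = 52
step 3: x = 16
step 4: x = 28
step 5: x = 24
step 6: x = 4
step 7: x = 32
step 8: x = 44
step 9: x = 40
step 10: x = 20
step 11: x = 48
step 12: x = 60
step 13: x = 56
step 14: x = 36
step 15: x = 0
step 16: x = 12
The first disagreement with the log is at step 7, where the value should be x = 32.

step 7, x = 32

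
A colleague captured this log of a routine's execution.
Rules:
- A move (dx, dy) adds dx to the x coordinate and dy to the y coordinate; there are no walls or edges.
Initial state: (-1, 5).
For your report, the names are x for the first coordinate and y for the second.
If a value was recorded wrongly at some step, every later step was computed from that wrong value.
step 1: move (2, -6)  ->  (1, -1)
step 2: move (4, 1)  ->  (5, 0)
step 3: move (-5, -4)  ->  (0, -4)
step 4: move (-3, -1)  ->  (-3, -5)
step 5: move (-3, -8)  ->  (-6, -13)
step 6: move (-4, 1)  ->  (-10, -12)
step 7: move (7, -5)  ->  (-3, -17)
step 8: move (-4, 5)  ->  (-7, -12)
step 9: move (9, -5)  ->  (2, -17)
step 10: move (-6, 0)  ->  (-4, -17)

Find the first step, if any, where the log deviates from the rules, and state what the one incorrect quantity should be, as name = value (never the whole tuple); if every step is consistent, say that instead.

Recomputing the run from the initial state:
step 1: x = 1, y = -1
step 2: x = 5, y = 0
step 3: x = 0, y = -4
step 4: x = -3, y = -5
step 5: x = -6, y = -13
step 6: x = -10, y = -12
step 7: x = -3, y = -17
step 8: x = -7, y = -12
step 9: x = 2, y = -17
step 10: x = -4, y = -17
This matches the log at every step.

no error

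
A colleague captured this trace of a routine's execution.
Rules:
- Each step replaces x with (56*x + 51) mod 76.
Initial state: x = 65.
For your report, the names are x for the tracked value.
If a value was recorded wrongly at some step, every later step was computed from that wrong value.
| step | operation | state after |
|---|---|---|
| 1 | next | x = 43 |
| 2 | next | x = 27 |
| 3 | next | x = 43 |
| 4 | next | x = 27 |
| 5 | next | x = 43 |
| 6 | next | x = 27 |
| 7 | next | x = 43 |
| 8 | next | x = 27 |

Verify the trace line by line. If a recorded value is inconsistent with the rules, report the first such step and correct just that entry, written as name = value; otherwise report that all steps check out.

no error

Recomputing the run from the initial state:
step 1: x = 43
step 2: x = 27
step 3: x = 43
step 4: x = 27
step 5: x = 43
step 6: x = 27
step 7: x = 43
step 8: x = 27
This matches the trace at every step.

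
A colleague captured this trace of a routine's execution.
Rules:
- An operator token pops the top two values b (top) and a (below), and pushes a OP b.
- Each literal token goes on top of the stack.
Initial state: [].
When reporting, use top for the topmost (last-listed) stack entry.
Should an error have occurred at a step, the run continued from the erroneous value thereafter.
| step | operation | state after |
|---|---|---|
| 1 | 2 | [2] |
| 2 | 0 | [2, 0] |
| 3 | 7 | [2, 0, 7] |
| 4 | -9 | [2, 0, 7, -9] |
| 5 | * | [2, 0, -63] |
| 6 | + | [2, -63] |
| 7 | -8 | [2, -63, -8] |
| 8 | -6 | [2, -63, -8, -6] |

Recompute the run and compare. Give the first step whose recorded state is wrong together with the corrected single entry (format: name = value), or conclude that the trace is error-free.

no error

Step 1: push 2: top = 2 — consistent with the trace.
Step 2: push 0: top = 0 — checks out.
Step 3: push 7: top = 7 — matches.
Step 4: push -9: top = -9 — no discrepancy.
Step 5: 7 * -9 = -63 — same as recorded.
Step 6: 0 + -63 = -63 — same as recorded.
Step 7: push -8: top = -8 — matches.
Step 8: push -6: top = -6 — same as recorded.
Every step is consistent.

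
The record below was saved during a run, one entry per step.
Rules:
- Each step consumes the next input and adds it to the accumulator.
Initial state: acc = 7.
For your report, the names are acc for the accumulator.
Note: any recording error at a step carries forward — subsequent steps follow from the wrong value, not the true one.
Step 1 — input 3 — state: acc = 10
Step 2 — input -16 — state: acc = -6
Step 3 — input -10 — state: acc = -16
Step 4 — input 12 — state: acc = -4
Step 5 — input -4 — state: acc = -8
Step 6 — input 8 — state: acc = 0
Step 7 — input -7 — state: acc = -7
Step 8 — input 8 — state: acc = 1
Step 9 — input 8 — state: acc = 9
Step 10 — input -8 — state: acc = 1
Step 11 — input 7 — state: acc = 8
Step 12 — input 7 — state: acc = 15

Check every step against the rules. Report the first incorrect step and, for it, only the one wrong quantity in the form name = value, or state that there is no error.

no error

1. acc = 7 + 3 = 10 (no discrepancy)
2. acc = 10 + -16 = -6 (same as recorded)
3. acc = -6 + -10 = -16 (no discrepancy)
4. acc = -16 + 12 = -4 (no discrepancy)
5. acc = -4 + -4 = -8 (consistent with the record)
6. acc = -8 + 8 = 0 (exactly as logged)
7. acc = 0 + -7 = -7 (exactly as logged)
8. acc = -7 + 8 = 1 (same as recorded)
9. acc = 1 + 8 = 9 (consistent with the record)
10. acc = 9 + -8 = 1 (confirmed correct)
11. acc = 1 + 7 = 8 (matches)
12. acc = 8 + 7 = 15 (exactly as logged)
Each recorded entry agrees with the recomputation.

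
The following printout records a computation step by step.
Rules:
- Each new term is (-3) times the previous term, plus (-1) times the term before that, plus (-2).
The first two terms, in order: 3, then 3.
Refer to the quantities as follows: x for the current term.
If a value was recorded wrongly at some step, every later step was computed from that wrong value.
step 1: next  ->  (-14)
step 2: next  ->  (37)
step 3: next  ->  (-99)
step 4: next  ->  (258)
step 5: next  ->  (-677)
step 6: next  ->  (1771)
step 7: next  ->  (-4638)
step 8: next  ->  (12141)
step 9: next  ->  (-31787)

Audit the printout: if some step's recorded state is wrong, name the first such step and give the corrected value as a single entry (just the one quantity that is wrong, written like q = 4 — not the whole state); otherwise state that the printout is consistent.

step 1: x = -3*(3) + (-1)*(3) + (-2) = -14 -> agrees with the printout
step 2: x = -3*(-14) + (-1)*(3) + (-2) = 37 -> verified
step 3: x = -3*(37) + (-1)*(-14) + (-2) = -99 -> verified
step 4: x = -3*(-99) + (-1)*(37) + (-2) = 258 -> agrees with the printout
step 5: x = -3*(258) + (-1)*(-99) + (-2) = -677 -> exactly as logged
step 6: x = -3*(-677) + (-1)*(258) + (-2) = 1771 -> consistent with the printout
step 7: x = -3*(1771) + (-1)*(-677) + (-2) = -4638 -> checks out
step 8: x = -3*(-4638) + (-1)*(1771) + (-2) = 12141 -> same as recorded
step 9: x = -3*(12141) + (-1)*(-4638) + (-2) = -31787 -> in agreement
Each recorded entry agrees with the recomputation.

no error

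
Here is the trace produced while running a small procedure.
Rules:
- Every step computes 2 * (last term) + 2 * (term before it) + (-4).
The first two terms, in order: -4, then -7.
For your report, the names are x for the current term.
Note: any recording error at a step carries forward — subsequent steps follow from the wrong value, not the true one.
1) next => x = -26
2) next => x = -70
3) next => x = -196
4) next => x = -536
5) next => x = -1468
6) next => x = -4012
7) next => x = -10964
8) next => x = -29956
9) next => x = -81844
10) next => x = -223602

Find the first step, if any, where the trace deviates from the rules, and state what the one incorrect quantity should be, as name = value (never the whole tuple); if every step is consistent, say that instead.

step 10, x = -223604

step 1: x = 2*(-7) + (2)*(-4) + (-4) = -26 -> confirmed correct
step 2: x = 2*(-26) + (2)*(-7) + (-4) = -70 -> agrees with the trace
step 3: x = 2*(-70) + (2)*(-26) + (-4) = -196 -> verified
step 4: x = 2*(-196) + (2)*(-70) + (-4) = -536 -> agrees with the trace
step 5: x = 2*(-536) + (2)*(-196) + (-4) = -1468 -> same as recorded
step 6: x = 2*(-1468) + (2)*(-536) + (-4) = -4012 -> exactly as logged
step 7: x = 2*(-4012) + (2)*(-1468) + (-4) = -10964 -> verified
step 8: x = 2*(-10964) + (2)*(-4012) + (-4) = -29956 -> no discrepancy
step 9: x = 2*(-29956) + (2)*(-10964) + (-4) = -81844 -> agrees with the trace
step 10: x = 2*(-81844) + (2)*(-29956) + (-4) = -223604 -> a discrepancy with the trace
The earliest wrong entry is at step 10: it should read x = -223604.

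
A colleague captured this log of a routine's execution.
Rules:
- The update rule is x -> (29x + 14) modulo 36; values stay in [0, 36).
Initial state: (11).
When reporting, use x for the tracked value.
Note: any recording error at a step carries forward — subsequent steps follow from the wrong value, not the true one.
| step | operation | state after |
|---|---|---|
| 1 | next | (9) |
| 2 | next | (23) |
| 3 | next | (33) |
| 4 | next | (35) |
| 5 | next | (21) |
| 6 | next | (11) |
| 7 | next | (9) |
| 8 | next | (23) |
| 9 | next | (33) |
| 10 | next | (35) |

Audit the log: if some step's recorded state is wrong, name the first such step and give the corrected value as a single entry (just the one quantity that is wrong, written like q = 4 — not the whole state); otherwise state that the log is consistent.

no error

Recomputing the run from the initial state:
step 1: x = 9
step 2: x = 23
step 3: x = 33
step 4: x = 35
step 5: x = 21
step 6: x = 11
step 7: x = 9
step 8: x = 23
step 9: x = 33
step 10: x = 35
This matches the log at every step.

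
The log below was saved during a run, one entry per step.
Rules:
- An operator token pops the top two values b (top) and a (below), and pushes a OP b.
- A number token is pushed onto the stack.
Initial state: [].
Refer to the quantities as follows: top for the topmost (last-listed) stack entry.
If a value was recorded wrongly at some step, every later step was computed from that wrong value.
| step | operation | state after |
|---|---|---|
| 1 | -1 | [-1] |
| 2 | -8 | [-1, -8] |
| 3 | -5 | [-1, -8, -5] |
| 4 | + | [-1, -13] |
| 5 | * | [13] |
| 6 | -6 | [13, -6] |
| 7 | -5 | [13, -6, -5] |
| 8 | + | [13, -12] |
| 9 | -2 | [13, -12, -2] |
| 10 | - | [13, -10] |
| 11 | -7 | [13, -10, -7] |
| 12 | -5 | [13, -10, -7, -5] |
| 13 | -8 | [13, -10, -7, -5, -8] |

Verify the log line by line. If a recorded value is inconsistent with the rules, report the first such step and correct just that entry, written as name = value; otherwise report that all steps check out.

step 8, top = -11

Recomputing the run from the initial state:
step 1: [-1]
step 2: [-1, -8]
step 3: [-1, -8, -5]
step 4: [-1, -13]
step 5: [13]
step 6: [13, -6]
step 7: [13, -6, -5]
step 8: [13, -11]
step 9: [13, -11, -2]
step 10: [13, -9]
step 11: [13, -9, -7]
step 12: [13, -9, -7, -5]
step 13: [13, -9, -7, -5, -8]
The first disagreement with the log is at step 8, where the value should be top = -11.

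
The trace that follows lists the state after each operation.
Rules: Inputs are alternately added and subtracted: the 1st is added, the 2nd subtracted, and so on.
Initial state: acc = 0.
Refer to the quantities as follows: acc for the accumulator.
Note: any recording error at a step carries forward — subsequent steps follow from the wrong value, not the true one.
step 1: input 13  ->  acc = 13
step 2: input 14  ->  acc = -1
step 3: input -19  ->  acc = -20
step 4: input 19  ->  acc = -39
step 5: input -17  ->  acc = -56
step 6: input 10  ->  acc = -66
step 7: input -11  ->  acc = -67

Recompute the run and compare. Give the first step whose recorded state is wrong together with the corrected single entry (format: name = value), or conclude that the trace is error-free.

step 7, acc = -77

Step 1: acc = 0 + 13 = 13 — same as recorded.
Step 2: acc = 13 - 14 = -1 — confirmed correct.
Step 3: acc = -1 + -19 = -20 — agrees with the trace.
Step 4: acc = -20 - 19 = -39 — in agreement.
Step 5: acc = -39 + -17 = -56 — confirmed correct.
Step 6: acc = -56 - 10 = -66 — consistent with the trace.
Step 7: acc = -66 + -11 = -77 — the recorded entry deviates here.
So the first discrepancy is step 7, where the right value is acc = -77.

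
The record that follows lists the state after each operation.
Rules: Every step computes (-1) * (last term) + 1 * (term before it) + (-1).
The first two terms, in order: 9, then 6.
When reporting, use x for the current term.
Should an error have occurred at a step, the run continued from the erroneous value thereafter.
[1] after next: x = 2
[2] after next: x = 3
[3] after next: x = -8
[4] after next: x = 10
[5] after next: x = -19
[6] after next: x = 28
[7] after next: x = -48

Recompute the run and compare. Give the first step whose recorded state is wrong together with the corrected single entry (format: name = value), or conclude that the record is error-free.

step 1: x = -1*(6) + (1)*(9) + (-1) = 2 -> no discrepancy
step 2: x = -1*(2) + (1)*(6) + (-1) = 3 -> exactly as logged
step 3: x = -1*(3) + (1)*(2) + (-1) = -2 -> first mismatch against the record
So the first discrepancy is step 3, where the right value is x = -2.

step 3, x = -2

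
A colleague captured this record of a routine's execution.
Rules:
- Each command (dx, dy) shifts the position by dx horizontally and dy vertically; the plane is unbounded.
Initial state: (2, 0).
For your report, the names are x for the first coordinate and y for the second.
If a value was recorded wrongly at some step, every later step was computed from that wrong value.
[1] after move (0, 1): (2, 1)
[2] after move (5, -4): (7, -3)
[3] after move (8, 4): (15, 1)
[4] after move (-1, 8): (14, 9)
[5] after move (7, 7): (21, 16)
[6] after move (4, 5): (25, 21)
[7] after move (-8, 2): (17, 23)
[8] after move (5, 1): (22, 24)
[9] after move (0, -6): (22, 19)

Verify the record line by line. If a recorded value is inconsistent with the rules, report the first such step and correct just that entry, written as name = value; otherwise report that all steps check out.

step 9, y = 18

step 1: x = 2 + (0) = 2, y = 0 + (1) = 1 -> same as recorded
step 2: x = 2 + (5) = 7, y = 1 + (-4) = -3 -> no discrepancy
step 3: x = 7 + (8) = 15, y = -3 + (4) = 1 -> consistent with the record
step 4: x = 15 + (-1) = 14, y = 1 + (8) = 9 -> checks out
step 5: x = 14 + (7) = 21, y = 9 + (7) = 16 -> consistent with the record
step 6: x = 21 + (4) = 25, y = 16 + (5) = 21 -> matches
step 7: x = 25 + (-8) = 17, y = 21 + (2) = 23 -> in agreement
step 8: x = 17 + (5) = 22, y = 23 + (1) = 24 -> exactly as logged
step 9: x = 22 + (0) = 22, y = 24 + (-6) = 18 -> the record disagrees here
First deviation found at step 9; the corrected entry is y = 18.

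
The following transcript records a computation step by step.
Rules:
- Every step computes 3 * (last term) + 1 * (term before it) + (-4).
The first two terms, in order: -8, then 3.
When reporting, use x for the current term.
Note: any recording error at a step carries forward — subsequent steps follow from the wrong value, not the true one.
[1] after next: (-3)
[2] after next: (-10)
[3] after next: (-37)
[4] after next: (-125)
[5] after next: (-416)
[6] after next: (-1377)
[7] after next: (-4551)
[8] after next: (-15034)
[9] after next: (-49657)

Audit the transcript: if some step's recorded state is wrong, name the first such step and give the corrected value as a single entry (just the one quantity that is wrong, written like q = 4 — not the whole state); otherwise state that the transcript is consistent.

no error

step 1: x = 3*(3) + (1)*(-8) + (-4) = -3 -> checks out
step 2: x = 3*(-3) + (1)*(3) + (-4) = -10 -> checks out
step 3: x = 3*(-10) + (1)*(-3) + (-4) = -37 -> matches
step 4: x = 3*(-37) + (1)*(-10) + (-4) = -125 -> verified
step 5: x = 3*(-125) + (1)*(-37) + (-4) = -416 -> consistent with the transcript
step 6: x = 3*(-416) + (1)*(-125) + (-4) = -1377 -> exactly as logged
step 7: x = 3*(-1377) + (1)*(-416) + (-4) = -4551 -> matches
step 8: x = 3*(-4551) + (1)*(-1377) + (-4) = -15034 -> consistent with the transcript
step 9: x = 3*(-15034) + (1)*(-4551) + (-4) = -49657 -> checks out
No step deviates from the rules.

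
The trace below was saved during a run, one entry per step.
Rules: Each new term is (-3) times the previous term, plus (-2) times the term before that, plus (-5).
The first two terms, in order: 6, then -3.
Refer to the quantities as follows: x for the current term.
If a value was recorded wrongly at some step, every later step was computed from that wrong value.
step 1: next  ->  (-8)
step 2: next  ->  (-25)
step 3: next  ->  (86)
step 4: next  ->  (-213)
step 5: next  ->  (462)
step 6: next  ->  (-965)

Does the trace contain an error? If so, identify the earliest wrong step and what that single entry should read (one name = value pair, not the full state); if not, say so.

step 2, x = 25

1. x = -3*(-3) + (-2)*(6) + (-5) = -8 (verified)
2. x = -3*(-8) + (-2)*(-3) + (-5) = 25 (the entry is off here)
That makes step 2 the first incorrect line — x = 25 is what it should show.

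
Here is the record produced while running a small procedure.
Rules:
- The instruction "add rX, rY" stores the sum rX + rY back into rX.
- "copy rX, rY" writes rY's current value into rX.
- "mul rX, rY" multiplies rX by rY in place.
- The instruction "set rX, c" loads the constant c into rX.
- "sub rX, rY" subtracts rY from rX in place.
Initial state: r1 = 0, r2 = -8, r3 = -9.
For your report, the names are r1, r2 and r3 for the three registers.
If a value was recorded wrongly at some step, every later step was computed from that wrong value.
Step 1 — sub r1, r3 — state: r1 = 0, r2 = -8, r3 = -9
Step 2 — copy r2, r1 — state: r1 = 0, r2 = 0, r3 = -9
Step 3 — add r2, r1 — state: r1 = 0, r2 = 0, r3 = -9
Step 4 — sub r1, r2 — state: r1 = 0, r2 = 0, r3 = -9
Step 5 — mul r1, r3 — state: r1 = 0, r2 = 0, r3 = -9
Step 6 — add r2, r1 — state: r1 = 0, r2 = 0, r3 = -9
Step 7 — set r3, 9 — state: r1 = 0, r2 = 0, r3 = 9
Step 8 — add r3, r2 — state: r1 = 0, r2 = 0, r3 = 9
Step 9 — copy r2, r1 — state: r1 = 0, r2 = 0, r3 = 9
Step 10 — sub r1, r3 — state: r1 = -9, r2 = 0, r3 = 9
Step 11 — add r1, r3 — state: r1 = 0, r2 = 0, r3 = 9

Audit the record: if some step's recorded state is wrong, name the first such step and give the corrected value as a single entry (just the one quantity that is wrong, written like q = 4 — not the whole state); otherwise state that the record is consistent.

step 1: r1 = 0 - -9 = 9 -> a discrepancy with the record
First incorrect step: 1; the correct value is r1 = 9.

step 1, r1 = 9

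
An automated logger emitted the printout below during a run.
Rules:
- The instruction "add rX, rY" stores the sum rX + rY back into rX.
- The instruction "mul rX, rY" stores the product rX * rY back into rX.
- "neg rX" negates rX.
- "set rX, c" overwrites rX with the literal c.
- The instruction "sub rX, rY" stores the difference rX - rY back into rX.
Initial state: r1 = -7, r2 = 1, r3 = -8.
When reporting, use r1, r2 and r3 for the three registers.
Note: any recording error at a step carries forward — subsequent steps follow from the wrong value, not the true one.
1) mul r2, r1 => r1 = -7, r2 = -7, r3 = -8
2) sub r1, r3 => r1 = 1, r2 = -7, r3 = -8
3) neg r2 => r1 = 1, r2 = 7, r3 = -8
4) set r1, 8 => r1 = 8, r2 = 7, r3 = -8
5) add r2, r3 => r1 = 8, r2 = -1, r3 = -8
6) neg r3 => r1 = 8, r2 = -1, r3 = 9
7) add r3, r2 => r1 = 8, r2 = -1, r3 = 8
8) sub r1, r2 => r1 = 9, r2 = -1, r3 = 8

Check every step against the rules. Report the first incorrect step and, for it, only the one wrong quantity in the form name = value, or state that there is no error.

step 6, r3 = 8

Recomputing the run from the initial state:
step 1: r1 = -7, r2 = -7, r3 = -8
step 2: r1 = 1, r2 = -7, r3 = -8
step 3: r1 = 1, r2 = 7, r3 = -8
step 4: r1 = 8, r2 = 7, r3 = -8
step 5: r1 = 8, r2 = -1, r3 = -8
step 6: r1 = 8, r2 = -1, r3 = 8
step 7: r1 = 8, r2 = -1, r3 = 7
step 8: r1 = 9, r2 = -1, r3 = 7
The first disagreement with the printout is at step 6, where the value should be r3 = 8.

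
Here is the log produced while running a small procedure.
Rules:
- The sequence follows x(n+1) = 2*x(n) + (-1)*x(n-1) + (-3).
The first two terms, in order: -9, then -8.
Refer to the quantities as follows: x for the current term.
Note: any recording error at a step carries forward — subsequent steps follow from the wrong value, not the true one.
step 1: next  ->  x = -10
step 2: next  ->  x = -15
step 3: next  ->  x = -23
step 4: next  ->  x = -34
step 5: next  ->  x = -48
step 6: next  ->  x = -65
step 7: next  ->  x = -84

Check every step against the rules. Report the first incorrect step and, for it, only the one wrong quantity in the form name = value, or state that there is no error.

step 7, x = -85

step 1: x = 2*(-8) + (-1)*(-9) + (-3) = -10 -> matches
step 2: x = 2*(-10) + (-1)*(-8) + (-3) = -15 -> agrees with the log
step 3: x = 2*(-15) + (-1)*(-10) + (-3) = -23 -> confirmed correct
step 4: x = 2*(-23) + (-1)*(-15) + (-3) = -34 -> no discrepancy
step 5: x = 2*(-34) + (-1)*(-23) + (-3) = -48 -> verified
step 6: x = 2*(-48) + (-1)*(-34) + (-3) = -65 -> checks out
step 7: x = 2*(-65) + (-1)*(-48) + (-3) = -85 -> the log disagrees here
Step 7 is the first one off; corrected, x = -85.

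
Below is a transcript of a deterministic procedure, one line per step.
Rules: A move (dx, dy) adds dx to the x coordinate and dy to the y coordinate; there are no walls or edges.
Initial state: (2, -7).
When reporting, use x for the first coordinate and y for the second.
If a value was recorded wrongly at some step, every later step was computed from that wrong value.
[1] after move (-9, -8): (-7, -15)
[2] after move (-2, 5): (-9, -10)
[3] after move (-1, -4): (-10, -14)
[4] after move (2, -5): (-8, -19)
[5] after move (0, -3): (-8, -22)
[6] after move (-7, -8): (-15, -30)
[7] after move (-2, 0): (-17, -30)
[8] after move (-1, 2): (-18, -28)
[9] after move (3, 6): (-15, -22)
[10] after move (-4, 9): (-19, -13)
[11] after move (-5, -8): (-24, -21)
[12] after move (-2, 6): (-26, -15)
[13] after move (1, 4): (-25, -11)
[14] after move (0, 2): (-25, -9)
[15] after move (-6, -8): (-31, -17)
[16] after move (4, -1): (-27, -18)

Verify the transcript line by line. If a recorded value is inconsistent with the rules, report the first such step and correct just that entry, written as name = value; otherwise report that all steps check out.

step 1: x = 2 + (-9) = -7, y = -7 + (-8) = -15 -> matches
step 2: x = -7 + (-2) = -9, y = -15 + (5) = -10 -> same as recorded
step 3: x = -9 + (-1) = -10, y = -10 + (-4) = -14 -> checks out
step 4: x = -10 + (2) = -8, y = -14 + (-5) = -19 -> agrees with the transcript
step 5: x = -8 + (0) = -8, y = -19 + (-3) = -22 -> consistent with the transcript
step 6: x = -8 + (-7) = -15, y = -22 + (-8) = -30 -> same as recorded
step 7: x = -15 + (-2) = -17, y = -30 + (0) = -30 -> no discrepancy
step 8: x = -17 + (-1) = -18, y = -30 + (2) = -28 -> exactly as logged
step 9: x = -18 + (3) = -15, y = -28 + (6) = -22 -> consistent with the transcript
step 10: x = -15 + (-4) = -19, y = -22 + (9) = -13 -> in agreement
step 11: x = -19 + (-5) = -24, y = -13 + (-8) = -21 -> same as recorded
step 12: x = -24 + (-2) = -26, y = -21 + (6) = -15 -> verified
step 13: x = -26 + (1) = -25, y = -15 + (4) = -11 -> confirmed correct
step 14: x = -25 + (0) = -25, y = -11 + (2) = -9 -> in agreement
step 15: x = -25 + (-6) = -31, y = -9 + (-8) = -17 -> in agreement
step 16: x = -31 + (4) = -27, y = -17 + (-1) = -18 -> consistent with the transcript
Nothing is out of place; the run is error-free.

no error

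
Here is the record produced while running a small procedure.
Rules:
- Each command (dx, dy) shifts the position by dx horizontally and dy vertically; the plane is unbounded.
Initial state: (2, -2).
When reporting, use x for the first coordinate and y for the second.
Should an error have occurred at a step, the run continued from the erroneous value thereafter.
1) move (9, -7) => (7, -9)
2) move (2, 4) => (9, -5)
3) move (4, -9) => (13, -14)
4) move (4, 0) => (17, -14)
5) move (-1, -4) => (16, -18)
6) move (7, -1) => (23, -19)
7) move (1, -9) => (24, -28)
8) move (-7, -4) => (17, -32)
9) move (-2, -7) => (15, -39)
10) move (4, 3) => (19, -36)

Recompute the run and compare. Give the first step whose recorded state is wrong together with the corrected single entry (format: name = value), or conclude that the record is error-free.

step 1: x = 2 + (9) = 11, y = -2 + (-7) = -9 -> a discrepancy with the record
So the first discrepancy is step 1, where the right value is x = 11.

step 1, x = 11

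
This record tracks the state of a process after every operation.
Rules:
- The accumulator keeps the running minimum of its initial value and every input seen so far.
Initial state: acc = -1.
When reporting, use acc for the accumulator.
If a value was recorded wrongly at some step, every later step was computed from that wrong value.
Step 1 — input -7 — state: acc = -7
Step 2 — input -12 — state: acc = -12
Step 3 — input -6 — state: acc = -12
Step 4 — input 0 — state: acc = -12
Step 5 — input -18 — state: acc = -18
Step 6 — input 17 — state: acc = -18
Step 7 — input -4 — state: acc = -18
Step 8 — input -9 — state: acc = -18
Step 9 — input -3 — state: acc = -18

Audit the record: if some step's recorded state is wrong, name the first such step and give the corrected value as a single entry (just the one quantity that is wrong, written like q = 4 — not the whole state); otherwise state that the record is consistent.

no error

1. acc = min(-1, -7) = -7 (consistent with the record)
2. acc = min(-7, -12) = -12 (no discrepancy)
3. acc = min(-12, -6) = -12 (in agreement)
4. acc = min(-12, 0) = -12 (no discrepancy)
5. acc = min(-12, -18) = -18 (confirmed correct)
6. acc = min(-18, 17) = -18 (no discrepancy)
7. acc = min(-18, -4) = -18 (verified)
8. acc = min(-18, -9) = -18 (verified)
9. acc = min(-18, -3) = -18 (exactly as logged)
Nothing is out of place; the run is error-free.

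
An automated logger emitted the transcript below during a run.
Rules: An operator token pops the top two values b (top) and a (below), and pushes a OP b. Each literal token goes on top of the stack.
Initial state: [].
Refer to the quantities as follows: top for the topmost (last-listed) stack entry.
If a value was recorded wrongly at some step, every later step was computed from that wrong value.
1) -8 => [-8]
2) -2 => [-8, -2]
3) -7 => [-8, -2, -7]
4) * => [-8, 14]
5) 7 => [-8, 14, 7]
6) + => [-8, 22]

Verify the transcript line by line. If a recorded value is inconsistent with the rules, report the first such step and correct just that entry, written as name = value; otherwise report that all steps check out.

Recomputing the run from the initial state:
step 1: [-8]
step 2: [-8, -2]
step 3: [-8, -2, -7]
step 4: [-8, 14]
step 5: [-8, 14, 7]
step 6: [-8, 21]
The first disagreement with the transcript is at step 6, where the value should be top = 21.

step 6, top = 21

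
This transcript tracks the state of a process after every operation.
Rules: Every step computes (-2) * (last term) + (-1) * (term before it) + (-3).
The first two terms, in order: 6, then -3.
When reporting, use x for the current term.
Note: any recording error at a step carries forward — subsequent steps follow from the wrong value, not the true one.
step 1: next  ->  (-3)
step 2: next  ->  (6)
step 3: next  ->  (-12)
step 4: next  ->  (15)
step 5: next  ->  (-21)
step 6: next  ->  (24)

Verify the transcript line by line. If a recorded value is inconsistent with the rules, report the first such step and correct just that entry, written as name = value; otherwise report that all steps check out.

Recomputing the run from the initial state:
step 1: x = -3
step 2: x = 6
step 3: x = -12
step 4: x = 15
step 5: x = -21
step 6: x = 24
This matches the transcript at every step.

no error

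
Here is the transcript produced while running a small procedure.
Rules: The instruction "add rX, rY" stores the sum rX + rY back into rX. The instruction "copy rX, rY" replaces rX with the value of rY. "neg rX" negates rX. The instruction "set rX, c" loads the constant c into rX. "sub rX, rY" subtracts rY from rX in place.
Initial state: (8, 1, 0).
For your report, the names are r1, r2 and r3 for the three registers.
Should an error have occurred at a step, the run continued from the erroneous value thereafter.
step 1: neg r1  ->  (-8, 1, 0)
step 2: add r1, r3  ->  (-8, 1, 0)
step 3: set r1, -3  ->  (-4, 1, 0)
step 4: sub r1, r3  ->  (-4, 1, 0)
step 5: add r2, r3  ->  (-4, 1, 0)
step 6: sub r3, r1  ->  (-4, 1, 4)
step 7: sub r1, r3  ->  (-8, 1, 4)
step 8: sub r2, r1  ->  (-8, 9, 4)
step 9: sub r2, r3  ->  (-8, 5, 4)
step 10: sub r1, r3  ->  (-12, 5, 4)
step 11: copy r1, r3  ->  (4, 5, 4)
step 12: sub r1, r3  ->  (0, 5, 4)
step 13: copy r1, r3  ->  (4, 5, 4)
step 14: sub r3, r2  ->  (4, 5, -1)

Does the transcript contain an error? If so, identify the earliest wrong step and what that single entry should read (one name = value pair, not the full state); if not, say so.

Recomputing the run from the initial state:
step 1: r1 = -8, r2 = 1, r3 = 0
step 2: r1 = -8, r2 = 1, r3 = 0
step 3: r1 = -3, r2 = 1, r3 = 0
step 4: r1 = -3, r2 = 1, r3 = 0
step 5: r1 = -3, r2 = 1, r3 = 0
step 6: r1 = -3, r2 = 1, r3 = 3
step 7: r1 = -6, r2 = 1, r3 = 3
step 8: r1 = -6, r2 = 7, r3 = 3
step 9: r1 = -6, r2 = 4, r3 = 3
step 10: r1 = -9, r2 = 4, r3 = 3
step 11: r1 = 3, r2 = 4, r3 = 3
step 12: r1 = 0, r2 = 4, r3 = 3
step 13: r1 = 3, r2 = 4, r3 = 3
step 14: r1 = 3, r2 = 4, r3 = -1
The first disagreement with the transcript is at step 3, where the value should be r1 = -3.

step 3, r1 = -3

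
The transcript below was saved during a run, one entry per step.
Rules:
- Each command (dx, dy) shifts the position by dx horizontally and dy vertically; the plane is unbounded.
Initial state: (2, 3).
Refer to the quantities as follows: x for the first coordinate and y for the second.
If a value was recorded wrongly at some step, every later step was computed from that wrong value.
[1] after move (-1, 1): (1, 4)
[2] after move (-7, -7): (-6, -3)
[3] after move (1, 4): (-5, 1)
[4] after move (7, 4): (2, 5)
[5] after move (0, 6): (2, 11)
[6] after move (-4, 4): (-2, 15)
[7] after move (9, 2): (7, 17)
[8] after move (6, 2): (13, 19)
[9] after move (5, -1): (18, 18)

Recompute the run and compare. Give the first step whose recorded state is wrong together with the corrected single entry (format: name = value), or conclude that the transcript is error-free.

Step 1: x = 2 + (-1) = 1, y = 3 + (1) = 4 — checks out.
Step 2: x = 1 + (-7) = -6, y = 4 + (-7) = -3 — verified.
Step 3: x = -6 + (1) = -5, y = -3 + (4) = 1 — in agreement.
Step 4: x = -5 + (7) = 2, y = 1 + (4) = 5 — checks out.
Step 5: x = 2 + (0) = 2, y = 5 + (6) = 11 — verified.
Step 6: x = 2 + (-4) = -2, y = 11 + (4) = 15 — consistent with the transcript.
Step 7: x = -2 + (9) = 7, y = 15 + (2) = 17 — exactly as logged.
Step 8: x = 7 + (6) = 13, y = 17 + (2) = 19 — same as recorded.
Step 9: x = 13 + (5) = 18, y = 19 + (-1) = 18 — same as recorded.
No step deviates from the rules.

no error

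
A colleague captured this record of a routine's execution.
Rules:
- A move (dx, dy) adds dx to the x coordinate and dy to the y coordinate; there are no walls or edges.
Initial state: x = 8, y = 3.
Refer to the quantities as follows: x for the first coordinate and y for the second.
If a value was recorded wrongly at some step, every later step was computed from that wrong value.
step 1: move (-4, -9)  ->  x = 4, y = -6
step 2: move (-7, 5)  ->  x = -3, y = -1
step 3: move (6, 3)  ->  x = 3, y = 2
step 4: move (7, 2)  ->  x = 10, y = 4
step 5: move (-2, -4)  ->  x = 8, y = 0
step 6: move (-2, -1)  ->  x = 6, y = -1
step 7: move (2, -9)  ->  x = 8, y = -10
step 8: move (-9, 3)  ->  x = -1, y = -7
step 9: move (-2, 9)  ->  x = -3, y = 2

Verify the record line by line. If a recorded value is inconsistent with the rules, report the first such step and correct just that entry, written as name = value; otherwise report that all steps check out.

Recomputing the run from the initial state:
step 1: x = 4, y = -6
step 2: x = -3, y = -1
step 3: x = 3, y = 2
step 4: x = 10, y = 4
step 5: x = 8, y = 0
step 6: x = 6, y = -1
step 7: x = 8, y = -10
step 8: x = -1, y = -7
step 9: x = -3, y = 2
This matches the record at every step.

no error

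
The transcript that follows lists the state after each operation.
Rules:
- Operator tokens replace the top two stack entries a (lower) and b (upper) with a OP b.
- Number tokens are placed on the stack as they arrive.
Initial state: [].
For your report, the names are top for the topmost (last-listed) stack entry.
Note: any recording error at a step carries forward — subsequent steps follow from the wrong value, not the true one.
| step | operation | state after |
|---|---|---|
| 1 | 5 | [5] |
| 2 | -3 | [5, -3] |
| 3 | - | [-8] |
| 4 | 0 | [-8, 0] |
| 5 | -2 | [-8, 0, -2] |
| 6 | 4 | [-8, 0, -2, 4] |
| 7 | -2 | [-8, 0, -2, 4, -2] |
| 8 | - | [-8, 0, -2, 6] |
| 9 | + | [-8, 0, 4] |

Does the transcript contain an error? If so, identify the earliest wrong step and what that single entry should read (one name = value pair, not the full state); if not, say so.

step 3, top = 8

Step 1: push 5: top = 5 — checks out.
Step 2: push -3: top = -3 — exactly as logged.
Step 3: 5 - -3 = 8 — the transcript has a different value.
So the first discrepancy is step 3, where the right value is top = 8.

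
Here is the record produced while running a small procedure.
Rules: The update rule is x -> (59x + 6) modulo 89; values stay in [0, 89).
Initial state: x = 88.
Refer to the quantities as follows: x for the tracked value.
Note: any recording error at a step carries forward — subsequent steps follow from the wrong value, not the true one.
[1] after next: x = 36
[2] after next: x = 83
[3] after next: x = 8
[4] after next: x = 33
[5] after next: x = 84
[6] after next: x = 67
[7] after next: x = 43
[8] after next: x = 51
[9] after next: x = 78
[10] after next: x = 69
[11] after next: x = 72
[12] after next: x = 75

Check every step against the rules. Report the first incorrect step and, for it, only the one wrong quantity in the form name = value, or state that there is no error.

Recomputing the run from the initial state:
step 1: x = 36
step 2: x = 83
step 3: x = 8
step 4: x = 33
step 5: x = 84
step 6: x = 67
step 7: x = 43
step 8: x = 51
step 9: x = 78
step 10: x = 69
step 11: x = 72
step 12: x = 71
The first disagreement with the record is at step 12, where the value should be x = 71.

step 12, x = 71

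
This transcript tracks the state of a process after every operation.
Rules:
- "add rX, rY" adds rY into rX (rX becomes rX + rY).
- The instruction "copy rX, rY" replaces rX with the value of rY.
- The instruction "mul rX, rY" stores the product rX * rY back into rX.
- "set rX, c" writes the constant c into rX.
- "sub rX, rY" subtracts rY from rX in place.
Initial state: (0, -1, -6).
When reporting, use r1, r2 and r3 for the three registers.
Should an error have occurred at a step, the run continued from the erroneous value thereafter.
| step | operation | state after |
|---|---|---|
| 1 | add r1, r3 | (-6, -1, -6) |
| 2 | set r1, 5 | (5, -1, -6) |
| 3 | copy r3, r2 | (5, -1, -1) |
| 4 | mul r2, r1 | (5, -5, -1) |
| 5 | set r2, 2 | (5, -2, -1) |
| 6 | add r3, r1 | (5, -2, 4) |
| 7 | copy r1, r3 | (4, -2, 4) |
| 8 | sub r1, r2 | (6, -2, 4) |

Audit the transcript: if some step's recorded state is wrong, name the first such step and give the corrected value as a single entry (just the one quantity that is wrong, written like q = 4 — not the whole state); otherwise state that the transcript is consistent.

step 5, r2 = 2

1. r1 = 0 + -6 = -6 (verified)
2. r1 = 5 (no discrepancy)
3. r3 = -1 (agrees with the transcript)
4. r2 = -1 * 5 = -5 (checks out)
5. r2 = 2 (a discrepancy with the transcript)
First incorrect step: 5; the correct value is r2 = 2.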